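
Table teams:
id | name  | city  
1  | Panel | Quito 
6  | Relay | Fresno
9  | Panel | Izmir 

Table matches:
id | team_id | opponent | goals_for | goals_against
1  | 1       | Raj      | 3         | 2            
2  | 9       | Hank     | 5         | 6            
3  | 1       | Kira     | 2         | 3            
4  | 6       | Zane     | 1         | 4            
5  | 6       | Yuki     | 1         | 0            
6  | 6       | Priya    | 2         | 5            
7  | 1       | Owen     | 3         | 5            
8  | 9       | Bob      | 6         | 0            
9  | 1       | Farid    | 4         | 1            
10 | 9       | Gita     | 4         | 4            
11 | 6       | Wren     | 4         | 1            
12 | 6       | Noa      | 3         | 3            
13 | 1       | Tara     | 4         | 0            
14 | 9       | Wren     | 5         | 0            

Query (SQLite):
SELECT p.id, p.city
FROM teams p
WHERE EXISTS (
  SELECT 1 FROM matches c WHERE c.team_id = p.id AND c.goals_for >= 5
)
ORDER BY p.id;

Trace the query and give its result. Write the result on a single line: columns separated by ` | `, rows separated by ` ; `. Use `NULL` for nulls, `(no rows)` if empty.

For each teams row, check whether any matches with matching team_id has goals_for >= 5.
Keep rows where that is true.

9 | Izmir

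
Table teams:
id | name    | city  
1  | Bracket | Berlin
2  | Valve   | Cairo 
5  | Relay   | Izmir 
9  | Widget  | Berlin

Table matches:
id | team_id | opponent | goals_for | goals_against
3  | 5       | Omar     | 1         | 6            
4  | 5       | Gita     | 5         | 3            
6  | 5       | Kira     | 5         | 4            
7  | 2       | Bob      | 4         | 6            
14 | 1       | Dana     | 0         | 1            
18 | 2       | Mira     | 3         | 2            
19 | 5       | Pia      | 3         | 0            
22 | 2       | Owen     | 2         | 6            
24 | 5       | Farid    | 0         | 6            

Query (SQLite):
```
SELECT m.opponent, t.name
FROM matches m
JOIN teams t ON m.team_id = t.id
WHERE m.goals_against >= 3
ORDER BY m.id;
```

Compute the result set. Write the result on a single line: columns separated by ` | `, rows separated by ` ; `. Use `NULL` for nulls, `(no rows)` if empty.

Each matches row matches the teams row where team_id = teams.id.
Then keep rows with m.goals_against >= 3.

Omar | Relay ; Gita | Relay ; Kira | Relay ; Bob | Valve ; Owen | Valve ; Farid | Relay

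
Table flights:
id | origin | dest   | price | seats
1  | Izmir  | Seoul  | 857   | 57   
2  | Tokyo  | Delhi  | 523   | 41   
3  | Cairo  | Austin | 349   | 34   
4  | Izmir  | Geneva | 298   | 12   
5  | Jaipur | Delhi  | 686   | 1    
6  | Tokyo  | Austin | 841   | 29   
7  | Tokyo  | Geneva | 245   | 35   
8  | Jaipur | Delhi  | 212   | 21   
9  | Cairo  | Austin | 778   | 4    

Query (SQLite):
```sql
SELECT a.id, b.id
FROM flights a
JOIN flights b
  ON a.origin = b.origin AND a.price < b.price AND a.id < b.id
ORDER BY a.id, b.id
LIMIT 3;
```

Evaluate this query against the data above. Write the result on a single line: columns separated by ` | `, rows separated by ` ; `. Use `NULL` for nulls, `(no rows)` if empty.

2 | 6 ; 3 | 9

Pairs (a,b) with same origin, a.price < b.price, a.id < b.id.
origin groups: Cairo:{3,9} Izmir:{1,4} Jaipur:{5,8} Tokyo:{2,6,7}
Ordered by (a.id, b.id); first 3.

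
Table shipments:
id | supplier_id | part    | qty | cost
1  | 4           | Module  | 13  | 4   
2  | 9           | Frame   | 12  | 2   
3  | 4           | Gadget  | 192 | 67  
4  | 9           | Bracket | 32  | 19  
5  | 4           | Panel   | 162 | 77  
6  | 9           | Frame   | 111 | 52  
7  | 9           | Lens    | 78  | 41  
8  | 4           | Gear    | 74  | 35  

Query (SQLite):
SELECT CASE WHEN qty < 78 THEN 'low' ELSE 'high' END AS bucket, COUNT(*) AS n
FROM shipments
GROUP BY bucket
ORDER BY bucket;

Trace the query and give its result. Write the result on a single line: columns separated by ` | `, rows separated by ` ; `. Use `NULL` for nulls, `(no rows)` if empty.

high | 4 ; low | 4

Bucket rows by qty < 78 → 'low' else 'high'; count each bucket.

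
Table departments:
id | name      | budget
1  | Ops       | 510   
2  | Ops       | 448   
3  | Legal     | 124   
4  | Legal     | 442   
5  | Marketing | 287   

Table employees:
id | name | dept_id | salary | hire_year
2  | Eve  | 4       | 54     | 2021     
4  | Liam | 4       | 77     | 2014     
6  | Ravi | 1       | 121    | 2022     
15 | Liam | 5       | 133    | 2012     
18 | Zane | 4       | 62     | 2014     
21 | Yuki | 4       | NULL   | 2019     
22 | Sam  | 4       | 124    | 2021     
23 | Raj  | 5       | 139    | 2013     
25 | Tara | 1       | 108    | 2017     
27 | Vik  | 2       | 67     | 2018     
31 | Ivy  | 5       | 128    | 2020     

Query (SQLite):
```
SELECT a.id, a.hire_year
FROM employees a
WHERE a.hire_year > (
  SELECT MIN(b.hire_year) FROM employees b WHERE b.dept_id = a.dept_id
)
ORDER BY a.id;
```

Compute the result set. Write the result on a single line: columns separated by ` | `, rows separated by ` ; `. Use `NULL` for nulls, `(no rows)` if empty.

For each employees row a, compute MIN(hire_year) over rows sharing a.dept_id.
Keep row a if a.hire_year > that per-group MIN.
  dept_id=1: MIN(hire_year) = 2017
  dept_id=2: MIN(hire_year) = 2018
  dept_id=4: MIN(hire_year) = 2014
  dept_id=5: MIN(hire_year) = 2012

2 | 2021 ; 6 | 2022 ; 21 | 2019 ; 22 | 2021 ; 23 | 2013 ; 31 | 2020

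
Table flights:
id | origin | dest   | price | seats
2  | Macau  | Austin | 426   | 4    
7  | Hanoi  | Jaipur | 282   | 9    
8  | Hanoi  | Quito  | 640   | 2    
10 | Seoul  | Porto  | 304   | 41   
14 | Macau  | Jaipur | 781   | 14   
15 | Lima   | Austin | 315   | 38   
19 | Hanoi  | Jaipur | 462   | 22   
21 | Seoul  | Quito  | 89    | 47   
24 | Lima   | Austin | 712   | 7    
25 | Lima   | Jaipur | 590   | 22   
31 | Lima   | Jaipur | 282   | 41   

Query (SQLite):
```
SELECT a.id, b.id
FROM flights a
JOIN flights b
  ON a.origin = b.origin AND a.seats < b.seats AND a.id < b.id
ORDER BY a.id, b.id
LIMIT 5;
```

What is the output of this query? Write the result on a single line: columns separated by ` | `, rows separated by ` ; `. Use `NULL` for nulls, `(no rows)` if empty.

2 | 14 ; 7 | 19 ; 8 | 19 ; 10 | 21 ; 15 | 31

Pairs (a,b) with same origin, a.seats < b.seats, a.id < b.id.
origin groups: Hanoi:{7,8,19} Lima:{15,24,25,31} Macau:{2,14} Seoul:{10,21}
Ordered by (a.id, b.id); first 5.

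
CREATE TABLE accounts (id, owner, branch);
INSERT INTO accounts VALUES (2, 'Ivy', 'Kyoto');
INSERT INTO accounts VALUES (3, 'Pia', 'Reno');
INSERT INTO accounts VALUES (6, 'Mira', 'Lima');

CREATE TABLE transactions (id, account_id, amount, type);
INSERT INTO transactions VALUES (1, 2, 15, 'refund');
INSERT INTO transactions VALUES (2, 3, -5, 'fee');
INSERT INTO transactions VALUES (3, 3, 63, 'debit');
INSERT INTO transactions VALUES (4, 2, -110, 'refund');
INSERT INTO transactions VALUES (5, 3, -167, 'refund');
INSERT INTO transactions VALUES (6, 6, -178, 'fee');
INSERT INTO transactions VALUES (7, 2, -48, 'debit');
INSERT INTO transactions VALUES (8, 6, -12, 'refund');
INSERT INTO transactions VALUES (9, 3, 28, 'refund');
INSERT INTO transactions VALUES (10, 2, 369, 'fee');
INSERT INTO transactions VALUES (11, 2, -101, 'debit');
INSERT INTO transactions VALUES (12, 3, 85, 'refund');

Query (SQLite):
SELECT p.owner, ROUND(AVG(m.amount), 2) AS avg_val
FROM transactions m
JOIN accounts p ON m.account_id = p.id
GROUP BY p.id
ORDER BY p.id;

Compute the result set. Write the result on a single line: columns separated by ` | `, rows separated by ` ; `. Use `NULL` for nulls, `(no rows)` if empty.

Join each transactions row to its accounts via account_id.
Group joined rows by accounts.id; compute ROUND(AVG(m.amount), 2) per group.
  2: ids {1, 4, 7, 10, 11} → ROUND(AVG(m.amount), 2)=25
  3: ids {2, 3, 5, 9, 12} → ROUND(AVG(m.amount), 2)=0.8
  6: ids {6, 8} → ROUND(AVG(m.amount), 2)=-95

Ivy | 25 ; Pia | 0.8 ; Mira | -95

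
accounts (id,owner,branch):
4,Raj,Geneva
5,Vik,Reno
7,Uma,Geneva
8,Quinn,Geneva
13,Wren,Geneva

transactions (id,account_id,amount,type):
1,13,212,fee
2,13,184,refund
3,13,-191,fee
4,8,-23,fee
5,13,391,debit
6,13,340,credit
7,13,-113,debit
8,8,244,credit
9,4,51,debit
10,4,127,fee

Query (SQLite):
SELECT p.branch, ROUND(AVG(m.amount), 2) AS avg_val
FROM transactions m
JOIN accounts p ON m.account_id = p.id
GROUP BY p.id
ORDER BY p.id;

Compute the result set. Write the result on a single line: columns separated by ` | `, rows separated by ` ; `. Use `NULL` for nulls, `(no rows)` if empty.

Join each transactions row to its accounts via account_id.
Group joined rows by accounts.id; compute ROUND(AVG(m.amount), 2) per group.
  4: ids {9, 10} → ROUND(AVG(m.amount), 2)=89
  8: ids {4, 8} → ROUND(AVG(m.amount), 2)=110.5
  13: ids {1, 2, 3, 5, 6, 7} → ROUND(AVG(m.amount), 2)=137.17

Geneva | 89 ; Geneva | 110.5 ; Geneva | 137.17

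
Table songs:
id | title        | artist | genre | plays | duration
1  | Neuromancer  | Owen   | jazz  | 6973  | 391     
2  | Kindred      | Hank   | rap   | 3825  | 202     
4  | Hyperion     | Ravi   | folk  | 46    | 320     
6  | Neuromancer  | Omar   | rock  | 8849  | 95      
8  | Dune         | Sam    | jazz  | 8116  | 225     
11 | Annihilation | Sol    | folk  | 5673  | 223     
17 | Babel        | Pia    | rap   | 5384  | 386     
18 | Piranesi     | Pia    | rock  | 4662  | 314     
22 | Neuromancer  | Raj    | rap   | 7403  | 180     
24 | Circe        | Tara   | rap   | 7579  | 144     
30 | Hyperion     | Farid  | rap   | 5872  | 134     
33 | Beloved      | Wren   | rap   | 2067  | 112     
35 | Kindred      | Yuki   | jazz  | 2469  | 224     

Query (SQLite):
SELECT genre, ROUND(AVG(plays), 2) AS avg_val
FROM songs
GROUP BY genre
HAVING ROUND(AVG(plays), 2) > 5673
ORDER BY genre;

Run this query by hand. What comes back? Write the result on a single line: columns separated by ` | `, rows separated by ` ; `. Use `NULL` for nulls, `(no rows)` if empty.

Partition songs by genre; compute ROUND(AVG(plays), 2) within each group.
HAVING: keep groups where ROUND(AVG(plays), 2) > 5673.
  folk: ids {4, 11} → ROUND(AVG(plays), 2)=2859.5
  jazz: ids {1, 8, 35} → ROUND(AVG(plays), 2)=5852.67
  rap: ids {2, 17, 22, 24, 30, 33} → ROUND(AVG(plays), 2)=5355
  rock: ids {6, 18} → ROUND(AVG(plays), 2)=6755.5

jazz | 5852.67 ; rock | 6755.5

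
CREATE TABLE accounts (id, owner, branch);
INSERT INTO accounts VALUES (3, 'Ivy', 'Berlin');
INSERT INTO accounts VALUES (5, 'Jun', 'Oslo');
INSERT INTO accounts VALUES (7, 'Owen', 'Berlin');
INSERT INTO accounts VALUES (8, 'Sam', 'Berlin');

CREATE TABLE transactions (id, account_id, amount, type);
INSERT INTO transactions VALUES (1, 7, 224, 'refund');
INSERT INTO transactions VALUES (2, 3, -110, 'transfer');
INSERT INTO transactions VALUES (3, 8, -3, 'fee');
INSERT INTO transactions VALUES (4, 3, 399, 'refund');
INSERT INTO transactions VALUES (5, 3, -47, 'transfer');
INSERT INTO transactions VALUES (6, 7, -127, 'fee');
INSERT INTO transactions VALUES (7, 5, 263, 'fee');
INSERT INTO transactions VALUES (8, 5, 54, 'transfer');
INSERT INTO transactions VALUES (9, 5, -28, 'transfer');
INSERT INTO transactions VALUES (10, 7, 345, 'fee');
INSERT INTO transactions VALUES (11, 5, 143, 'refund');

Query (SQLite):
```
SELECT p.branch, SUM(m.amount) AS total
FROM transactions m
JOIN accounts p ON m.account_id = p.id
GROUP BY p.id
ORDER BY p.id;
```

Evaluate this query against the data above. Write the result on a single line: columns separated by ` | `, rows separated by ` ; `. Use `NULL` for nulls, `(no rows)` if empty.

Berlin | 242 ; Oslo | 432 ; Berlin | 442 ; Berlin | -3

Join each transactions row to its accounts via account_id.
Group joined rows by accounts.id; compute SUM(m.amount) per group.
  3: ids {2, 4, 5} → SUM(m.amount)=242
  5: ids {7, 8, 9, 11} → SUM(m.amount)=432
  7: ids {1, 6, 10} → SUM(m.amount)=442
  8: ids {3} → SUM(m.amount)=-3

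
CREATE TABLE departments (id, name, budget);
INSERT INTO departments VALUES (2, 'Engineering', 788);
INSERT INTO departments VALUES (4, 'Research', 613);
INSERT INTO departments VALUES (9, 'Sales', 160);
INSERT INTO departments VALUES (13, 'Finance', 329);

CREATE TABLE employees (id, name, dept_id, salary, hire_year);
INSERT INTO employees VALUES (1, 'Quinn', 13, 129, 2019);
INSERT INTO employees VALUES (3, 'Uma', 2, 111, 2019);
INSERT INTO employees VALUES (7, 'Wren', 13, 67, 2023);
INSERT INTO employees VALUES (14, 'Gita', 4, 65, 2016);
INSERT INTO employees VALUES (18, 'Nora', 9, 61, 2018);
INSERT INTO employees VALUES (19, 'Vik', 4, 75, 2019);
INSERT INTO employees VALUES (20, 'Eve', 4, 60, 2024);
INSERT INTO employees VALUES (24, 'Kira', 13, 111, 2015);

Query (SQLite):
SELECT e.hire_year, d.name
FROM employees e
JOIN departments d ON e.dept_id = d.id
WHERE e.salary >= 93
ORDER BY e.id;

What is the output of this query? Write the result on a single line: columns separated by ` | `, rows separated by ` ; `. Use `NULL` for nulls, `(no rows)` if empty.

2019 | Finance ; 2019 | Engineering ; 2015 | Finance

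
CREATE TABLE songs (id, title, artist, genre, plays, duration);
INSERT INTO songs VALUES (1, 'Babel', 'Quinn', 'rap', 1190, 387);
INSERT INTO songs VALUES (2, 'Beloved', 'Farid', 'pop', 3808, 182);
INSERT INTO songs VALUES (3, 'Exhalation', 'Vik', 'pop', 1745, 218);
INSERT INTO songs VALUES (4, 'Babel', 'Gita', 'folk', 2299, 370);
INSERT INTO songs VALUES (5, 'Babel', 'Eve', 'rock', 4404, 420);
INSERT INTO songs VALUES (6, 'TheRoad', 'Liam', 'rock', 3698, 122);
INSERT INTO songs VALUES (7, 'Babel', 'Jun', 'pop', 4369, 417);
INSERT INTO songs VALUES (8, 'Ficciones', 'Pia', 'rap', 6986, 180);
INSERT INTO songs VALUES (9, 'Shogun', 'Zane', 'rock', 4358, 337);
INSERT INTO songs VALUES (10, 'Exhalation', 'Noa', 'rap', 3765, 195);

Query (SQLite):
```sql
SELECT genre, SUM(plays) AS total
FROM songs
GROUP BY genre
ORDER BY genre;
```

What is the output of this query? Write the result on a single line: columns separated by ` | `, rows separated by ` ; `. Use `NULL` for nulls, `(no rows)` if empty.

Partition songs by genre; compute SUM(plays) within each group.
  folk: ids {4} → SUM(plays)=2299
  pop: ids {2, 3, 7} → SUM(plays)=9922
  rap: ids {1, 8, 10} → SUM(plays)=11941
  rock: ids {5, 6, 9} → SUM(plays)=12460

folk | 2299 ; pop | 9922 ; rap | 11941 ; rock | 12460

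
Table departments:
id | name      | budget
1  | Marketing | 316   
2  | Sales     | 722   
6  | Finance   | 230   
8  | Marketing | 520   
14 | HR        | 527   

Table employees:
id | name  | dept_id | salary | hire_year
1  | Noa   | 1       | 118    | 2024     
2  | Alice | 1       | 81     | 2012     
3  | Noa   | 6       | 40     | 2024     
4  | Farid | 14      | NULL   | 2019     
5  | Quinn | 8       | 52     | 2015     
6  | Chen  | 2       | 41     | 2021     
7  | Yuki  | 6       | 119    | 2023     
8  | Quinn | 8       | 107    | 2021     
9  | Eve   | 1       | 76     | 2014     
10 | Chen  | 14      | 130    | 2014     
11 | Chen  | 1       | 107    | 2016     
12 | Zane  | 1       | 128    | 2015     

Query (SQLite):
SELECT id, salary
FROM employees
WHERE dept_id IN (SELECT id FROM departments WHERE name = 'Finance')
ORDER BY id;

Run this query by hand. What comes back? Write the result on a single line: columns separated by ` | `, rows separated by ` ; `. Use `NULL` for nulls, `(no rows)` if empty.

Inner query: departments.id where name = 'Finance'.
Outer: keep employees rows whose dept_id is in that set.
Inner query → {6}

3 | 40 ; 7 | 119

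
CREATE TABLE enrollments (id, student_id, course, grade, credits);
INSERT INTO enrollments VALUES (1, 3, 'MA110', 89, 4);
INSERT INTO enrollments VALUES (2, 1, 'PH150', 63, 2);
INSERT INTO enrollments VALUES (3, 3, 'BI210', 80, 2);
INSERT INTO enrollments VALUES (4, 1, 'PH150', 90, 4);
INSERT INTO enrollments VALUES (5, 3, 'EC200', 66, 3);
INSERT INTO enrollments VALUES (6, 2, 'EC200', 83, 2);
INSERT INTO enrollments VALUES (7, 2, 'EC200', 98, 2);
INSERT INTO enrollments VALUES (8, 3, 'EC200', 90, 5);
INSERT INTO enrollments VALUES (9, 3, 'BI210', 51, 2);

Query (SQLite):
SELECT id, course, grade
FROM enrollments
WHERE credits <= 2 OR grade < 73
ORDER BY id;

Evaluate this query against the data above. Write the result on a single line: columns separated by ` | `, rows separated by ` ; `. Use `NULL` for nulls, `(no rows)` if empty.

credits <= 2: ids {2, 3, 6, 7, 9}
grade < 73: ids {2, 5, 9}
Combine with OR.

2 | PH150 | 63 ; 3 | BI210 | 80 ; 5 | EC200 | 66 ; 6 | EC200 | 83 ; 7 | EC200 | 98 ; 9 | BI210 | 51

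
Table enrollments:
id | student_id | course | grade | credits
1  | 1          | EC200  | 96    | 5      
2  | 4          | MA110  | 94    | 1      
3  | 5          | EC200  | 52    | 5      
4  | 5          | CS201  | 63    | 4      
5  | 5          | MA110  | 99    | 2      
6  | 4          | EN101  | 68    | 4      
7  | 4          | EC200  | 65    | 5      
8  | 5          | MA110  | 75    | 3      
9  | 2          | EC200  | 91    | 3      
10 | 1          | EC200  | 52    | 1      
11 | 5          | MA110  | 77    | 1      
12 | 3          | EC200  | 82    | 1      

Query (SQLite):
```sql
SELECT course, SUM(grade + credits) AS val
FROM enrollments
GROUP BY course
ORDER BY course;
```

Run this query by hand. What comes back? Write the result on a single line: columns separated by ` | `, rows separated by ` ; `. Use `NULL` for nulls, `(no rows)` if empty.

CS201 | 67 ; EC200 | 458 ; EN101 | 72 ; MA110 | 352

For each row compute grade + credits.
Group by course; take SUM of the expression per group.
  CS201: ids {4} → SUM(grade + credits)=67
  EC200: ids {1, 3, 7, 9, 10, 12} → SUM(grade + credits)=458
  EN101: ids {6} → SUM(grade + credits)=72
  MA110: ids {2, 5, 8, 11} → SUM(grade + credits)=352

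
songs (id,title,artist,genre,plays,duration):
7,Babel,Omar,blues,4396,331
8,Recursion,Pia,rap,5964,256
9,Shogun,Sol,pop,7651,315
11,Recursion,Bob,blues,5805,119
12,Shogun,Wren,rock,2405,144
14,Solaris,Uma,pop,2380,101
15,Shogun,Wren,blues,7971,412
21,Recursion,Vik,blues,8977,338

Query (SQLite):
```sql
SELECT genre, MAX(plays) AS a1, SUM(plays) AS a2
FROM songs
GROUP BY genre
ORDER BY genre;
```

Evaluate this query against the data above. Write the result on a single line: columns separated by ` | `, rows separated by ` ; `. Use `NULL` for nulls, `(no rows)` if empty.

blues | 8977 | 27149 ; pop | 7651 | 10031 ; rap | 5964 | 5964 ; rock | 2405 | 2405

Group songs by genre.
Per group compute: MAX(plays), SUM(plays).
  blues: ids {7, 11, 15, 21} → MAX(plays)=8977, SUM(plays)=27149
  pop: ids {9, 14} → MAX(plays)=7651, SUM(plays)=10031
  rap: ids {8} → MAX(plays)=5964, SUM(plays)=5964
  rock: ids {12} → MAX(plays)=2405, SUM(plays)=2405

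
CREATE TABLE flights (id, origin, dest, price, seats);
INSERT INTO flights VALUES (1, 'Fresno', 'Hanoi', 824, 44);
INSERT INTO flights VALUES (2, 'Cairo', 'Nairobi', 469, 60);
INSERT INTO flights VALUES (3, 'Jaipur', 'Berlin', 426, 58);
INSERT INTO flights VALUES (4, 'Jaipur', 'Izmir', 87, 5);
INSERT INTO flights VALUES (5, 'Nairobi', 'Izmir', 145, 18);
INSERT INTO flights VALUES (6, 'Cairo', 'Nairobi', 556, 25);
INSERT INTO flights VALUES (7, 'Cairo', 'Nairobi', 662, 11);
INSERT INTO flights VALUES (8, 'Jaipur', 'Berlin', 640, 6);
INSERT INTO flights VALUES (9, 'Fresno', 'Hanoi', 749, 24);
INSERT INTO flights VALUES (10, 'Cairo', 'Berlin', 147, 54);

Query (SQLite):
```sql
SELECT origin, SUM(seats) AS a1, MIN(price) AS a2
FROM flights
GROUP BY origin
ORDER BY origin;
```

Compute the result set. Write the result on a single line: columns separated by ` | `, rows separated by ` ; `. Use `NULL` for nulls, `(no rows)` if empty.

Cairo | 150 | 147 ; Fresno | 68 | 749 ; Jaipur | 69 | 87 ; Nairobi | 18 | 145

Group flights by origin.
Per group compute: SUM(seats), MIN(price).
  Cairo: ids {2, 6, 7, 10} → SUM(seats)=150, MIN(price)=147
  Fresno: ids {1, 9} → SUM(seats)=68, MIN(price)=749
  Jaipur: ids {3, 4, 8} → SUM(seats)=69, MIN(price)=87
  Nairobi: ids {5} → SUM(seats)=18, MIN(price)=145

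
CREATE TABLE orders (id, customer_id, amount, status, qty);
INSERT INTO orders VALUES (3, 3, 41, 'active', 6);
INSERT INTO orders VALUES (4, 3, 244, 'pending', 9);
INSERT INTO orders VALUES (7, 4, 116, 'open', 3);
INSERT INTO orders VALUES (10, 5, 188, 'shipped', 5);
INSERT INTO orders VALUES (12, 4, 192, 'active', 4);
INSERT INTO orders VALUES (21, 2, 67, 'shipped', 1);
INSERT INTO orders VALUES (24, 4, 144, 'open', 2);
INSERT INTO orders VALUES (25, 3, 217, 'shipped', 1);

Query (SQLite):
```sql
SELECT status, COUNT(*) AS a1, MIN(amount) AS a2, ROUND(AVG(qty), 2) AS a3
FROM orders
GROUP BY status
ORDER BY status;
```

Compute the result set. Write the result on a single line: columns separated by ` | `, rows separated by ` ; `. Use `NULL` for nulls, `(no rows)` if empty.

active | 2 | 41 | 5 ; open | 2 | 116 | 2.5 ; pending | 1 | 244 | 9 ; shipped | 3 | 67 | 2.33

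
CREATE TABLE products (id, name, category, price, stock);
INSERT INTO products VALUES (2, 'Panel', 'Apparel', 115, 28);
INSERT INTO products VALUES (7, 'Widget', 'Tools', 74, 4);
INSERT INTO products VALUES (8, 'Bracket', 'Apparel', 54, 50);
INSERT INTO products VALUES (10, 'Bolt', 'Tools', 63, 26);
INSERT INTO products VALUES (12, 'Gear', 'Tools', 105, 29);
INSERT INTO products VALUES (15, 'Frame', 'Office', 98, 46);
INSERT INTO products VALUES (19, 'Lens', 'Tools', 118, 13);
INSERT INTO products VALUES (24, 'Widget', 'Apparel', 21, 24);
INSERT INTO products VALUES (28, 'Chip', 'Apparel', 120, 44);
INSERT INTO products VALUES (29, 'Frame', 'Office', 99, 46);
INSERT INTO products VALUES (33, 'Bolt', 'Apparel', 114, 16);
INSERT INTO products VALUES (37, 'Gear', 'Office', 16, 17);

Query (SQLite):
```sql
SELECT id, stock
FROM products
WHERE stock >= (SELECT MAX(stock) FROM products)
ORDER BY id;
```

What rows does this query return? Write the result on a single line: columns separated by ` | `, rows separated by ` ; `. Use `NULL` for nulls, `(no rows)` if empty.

8 | 50

Scalar subquery: MAX(stock) over all products rows = 50.
Keep rows where stock >= that value.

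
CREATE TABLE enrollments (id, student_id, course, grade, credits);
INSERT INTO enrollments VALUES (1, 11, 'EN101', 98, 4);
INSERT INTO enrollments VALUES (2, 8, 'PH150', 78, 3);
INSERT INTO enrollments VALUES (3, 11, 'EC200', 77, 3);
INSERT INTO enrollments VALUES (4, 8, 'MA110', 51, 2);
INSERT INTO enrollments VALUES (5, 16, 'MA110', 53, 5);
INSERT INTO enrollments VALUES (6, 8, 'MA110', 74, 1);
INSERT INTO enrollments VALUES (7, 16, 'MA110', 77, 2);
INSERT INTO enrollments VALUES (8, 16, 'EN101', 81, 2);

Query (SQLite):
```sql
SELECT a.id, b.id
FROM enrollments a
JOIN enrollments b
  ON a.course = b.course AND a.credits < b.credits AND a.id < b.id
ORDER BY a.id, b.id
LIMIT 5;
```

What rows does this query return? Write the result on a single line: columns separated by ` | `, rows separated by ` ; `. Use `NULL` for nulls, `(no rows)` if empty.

4 | 5 ; 6 | 7

Pairs (a,b) with same course, a.credits < b.credits, a.id < b.id.
course groups: EC200:{3} EN101:{1,8} MA110:{4,5,6,7} PH150:{2}
Ordered by (a.id, b.id); first 5.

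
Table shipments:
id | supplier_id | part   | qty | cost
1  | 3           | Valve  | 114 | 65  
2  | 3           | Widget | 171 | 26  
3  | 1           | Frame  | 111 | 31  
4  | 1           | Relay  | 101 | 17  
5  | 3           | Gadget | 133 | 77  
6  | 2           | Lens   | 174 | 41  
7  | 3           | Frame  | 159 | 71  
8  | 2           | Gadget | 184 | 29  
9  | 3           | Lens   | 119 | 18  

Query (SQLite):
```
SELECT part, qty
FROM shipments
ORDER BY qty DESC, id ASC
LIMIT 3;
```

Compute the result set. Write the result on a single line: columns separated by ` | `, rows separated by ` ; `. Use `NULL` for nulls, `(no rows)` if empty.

Gadget | 184 ; Lens | 174 ; Widget | 171

Sort by qty desc, tiebreak id asc: (184, id=8), (174, id=6), (171, id=2), (159, id=7), (133, id=5), (119, id=9) …. Take first 3.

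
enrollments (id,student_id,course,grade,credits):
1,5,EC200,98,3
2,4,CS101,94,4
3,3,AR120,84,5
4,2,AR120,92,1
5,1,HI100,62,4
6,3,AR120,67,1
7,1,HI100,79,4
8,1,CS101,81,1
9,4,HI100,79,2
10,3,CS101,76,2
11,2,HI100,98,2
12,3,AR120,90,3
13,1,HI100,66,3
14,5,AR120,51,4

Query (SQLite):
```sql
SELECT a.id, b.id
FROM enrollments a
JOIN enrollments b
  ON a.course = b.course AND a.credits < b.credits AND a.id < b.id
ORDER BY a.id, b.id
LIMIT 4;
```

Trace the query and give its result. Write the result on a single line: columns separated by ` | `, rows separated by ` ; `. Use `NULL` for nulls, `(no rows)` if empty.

4 | 12 ; 4 | 14 ; 6 | 12 ; 6 | 14

Pairs (a,b) with same course, a.credits < b.credits, a.id < b.id.
course groups: AR120:{3,4,6,12,14} CS101:{2,8,10} EC200:{1} HI100:{5,7,9,11,13}
Ordered by (a.id, b.id); first 4.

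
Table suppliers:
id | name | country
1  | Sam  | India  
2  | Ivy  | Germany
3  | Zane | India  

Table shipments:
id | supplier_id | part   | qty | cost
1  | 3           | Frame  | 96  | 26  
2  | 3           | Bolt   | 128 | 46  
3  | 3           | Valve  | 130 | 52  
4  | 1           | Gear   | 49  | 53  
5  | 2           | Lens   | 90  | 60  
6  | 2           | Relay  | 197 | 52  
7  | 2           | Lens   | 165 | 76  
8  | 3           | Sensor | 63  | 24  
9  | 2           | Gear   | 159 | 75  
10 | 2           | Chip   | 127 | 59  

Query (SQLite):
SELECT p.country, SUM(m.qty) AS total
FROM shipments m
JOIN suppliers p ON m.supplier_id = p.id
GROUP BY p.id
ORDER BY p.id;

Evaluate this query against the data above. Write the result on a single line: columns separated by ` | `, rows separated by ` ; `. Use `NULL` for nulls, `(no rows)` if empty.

India | 49 ; Germany | 738 ; India | 417

Join each shipments row to its suppliers via supplier_id.
Group joined rows by suppliers.id; compute SUM(m.qty) per group.
  1: ids {4} → SUM(m.qty)=49
  2: ids {5, 6, 7, 9, 10} → SUM(m.qty)=738
  3: ids {1, 2, 3, 8} → SUM(m.qty)=417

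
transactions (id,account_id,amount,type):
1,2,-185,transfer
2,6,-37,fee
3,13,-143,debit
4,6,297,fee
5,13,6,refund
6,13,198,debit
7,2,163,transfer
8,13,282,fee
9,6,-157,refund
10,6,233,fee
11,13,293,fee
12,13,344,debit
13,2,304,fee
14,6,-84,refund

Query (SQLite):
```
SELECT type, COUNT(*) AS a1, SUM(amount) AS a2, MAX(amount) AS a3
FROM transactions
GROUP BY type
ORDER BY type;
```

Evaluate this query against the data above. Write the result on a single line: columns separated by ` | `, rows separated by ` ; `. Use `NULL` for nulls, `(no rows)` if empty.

debit | 3 | 399 | 344 ; fee | 6 | 1372 | 304 ; refund | 3 | -235 | 6 ; transfer | 2 | -22 | 163

Group transactions by type.
Per group compute: COUNT(*), SUM(amount), MAX(amount).
  debit: ids {3, 6, 12} → COUNT(*)=3, SUM(amount)=399, MAX(amount)=344
  fee: ids {2, 4, 8, 10, 11, 13} → COUNT(*)=6, SUM(amount)=1372, MAX(amount)=304
  refund: ids {5, 9, 14} → COUNT(*)=3, SUM(amount)=-235, MAX(amount)=6
  transfer: ids {1, 7} → COUNT(*)=2, SUM(amount)=-22, MAX(amount)=163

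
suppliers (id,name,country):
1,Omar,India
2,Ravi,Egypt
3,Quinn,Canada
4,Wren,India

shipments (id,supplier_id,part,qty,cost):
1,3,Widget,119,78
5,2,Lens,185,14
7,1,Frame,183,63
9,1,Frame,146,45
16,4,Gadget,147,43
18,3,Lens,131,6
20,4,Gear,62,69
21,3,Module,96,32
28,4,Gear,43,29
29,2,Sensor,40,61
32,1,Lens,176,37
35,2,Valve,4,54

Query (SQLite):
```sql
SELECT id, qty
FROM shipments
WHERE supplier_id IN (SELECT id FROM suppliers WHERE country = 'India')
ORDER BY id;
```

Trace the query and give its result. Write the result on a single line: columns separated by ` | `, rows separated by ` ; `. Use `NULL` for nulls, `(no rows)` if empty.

7 | 183 ; 9 | 146 ; 16 | 147 ; 20 | 62 ; 28 | 43 ; 32 | 176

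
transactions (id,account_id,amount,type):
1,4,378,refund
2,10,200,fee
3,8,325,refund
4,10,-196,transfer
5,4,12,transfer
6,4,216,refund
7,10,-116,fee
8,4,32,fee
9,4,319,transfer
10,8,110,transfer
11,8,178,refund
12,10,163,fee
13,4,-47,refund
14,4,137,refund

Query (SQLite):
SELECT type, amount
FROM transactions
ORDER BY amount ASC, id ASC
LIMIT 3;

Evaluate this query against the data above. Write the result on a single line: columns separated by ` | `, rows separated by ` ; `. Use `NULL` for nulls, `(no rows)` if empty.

transfer | -196 ; fee | -116 ; refund | -47

Sort by amount asc, tiebreak id asc: (-196, id=4), (-116, id=7), (-47, id=13), (12, id=5), (32, id=8), (110, id=10) …. Take first 3.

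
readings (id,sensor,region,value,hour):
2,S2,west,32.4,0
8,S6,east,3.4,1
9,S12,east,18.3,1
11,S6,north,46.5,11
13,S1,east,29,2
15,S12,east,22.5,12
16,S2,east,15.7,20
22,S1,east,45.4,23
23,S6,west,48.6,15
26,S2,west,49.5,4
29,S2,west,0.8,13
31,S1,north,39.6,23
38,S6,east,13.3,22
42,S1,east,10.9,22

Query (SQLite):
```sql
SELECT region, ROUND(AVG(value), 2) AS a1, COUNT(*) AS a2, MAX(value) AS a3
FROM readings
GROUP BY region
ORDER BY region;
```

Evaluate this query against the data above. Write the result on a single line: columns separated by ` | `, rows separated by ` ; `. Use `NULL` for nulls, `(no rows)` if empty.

east | 19.81 | 8 | 45.4 ; north | 43.05 | 2 | 46.5 ; west | 32.83 | 4 | 49.5

Group readings by region.
Per group compute: ROUND(AVG(value), 2), COUNT(*), MAX(value).
  east: ids {8, 9, 13, 15, 16, 22, 38, 42} → ROUND(AVG(value), 2)=19.81, COUNT(*)=8, MAX(value)=45.4
  north: ids {11, 31} → ROUND(AVG(value), 2)=43.05, COUNT(*)=2, MAX(value)=46.5
  west: ids {2, 23, 26, 29} → ROUND(AVG(value), 2)=32.83, COUNT(*)=4, MAX(value)=49.5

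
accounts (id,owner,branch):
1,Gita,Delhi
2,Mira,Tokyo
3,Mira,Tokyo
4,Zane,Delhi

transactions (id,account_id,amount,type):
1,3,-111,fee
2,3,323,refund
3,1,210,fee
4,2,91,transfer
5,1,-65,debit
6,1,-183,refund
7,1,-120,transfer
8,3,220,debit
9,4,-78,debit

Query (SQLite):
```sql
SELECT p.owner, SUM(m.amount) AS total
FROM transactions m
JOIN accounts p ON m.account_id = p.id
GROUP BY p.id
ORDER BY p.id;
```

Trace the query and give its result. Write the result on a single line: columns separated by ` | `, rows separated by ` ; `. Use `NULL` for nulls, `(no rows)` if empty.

Gita | -158 ; Mira | 91 ; Mira | 432 ; Zane | -78

Join each transactions row to its accounts via account_id.
Group joined rows by accounts.id; compute SUM(m.amount) per group.
  1: ids {3, 5, 6, 7} → SUM(m.amount)=-158
  2: ids {4} → SUM(m.amount)=91
  3: ids {1, 2, 8} → SUM(m.amount)=432
  4: ids {9} → SUM(m.amount)=-78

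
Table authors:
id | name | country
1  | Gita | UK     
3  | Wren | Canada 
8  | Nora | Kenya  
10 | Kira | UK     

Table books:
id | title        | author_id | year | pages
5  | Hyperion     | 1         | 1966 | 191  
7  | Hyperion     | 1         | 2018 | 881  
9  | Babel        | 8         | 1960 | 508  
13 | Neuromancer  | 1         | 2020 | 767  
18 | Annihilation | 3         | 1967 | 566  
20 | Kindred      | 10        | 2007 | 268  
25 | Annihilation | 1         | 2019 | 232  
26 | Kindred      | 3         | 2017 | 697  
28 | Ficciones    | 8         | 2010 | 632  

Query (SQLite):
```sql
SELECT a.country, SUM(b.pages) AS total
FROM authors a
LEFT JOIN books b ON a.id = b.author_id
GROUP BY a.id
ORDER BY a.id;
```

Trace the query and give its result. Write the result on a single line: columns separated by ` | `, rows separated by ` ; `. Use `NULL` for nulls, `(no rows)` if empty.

UK | 2071 ; Canada | 1263 ; Kenya | 1140 ; UK | 268

LEFT JOIN keeps every authors row; unmatched ones get NULL for books columns.
Group by authors.id and compute SUM(b.pages). SUM over an all-NULL group is NULL.
  1: ids {5, 7, 13, 25} → SUM(b.pages)=2071
  3: ids {18, 26} → SUM(b.pages)=1263
  8: ids {9, 28} → SUM(b.pages)=1140
  10: ids {20} → SUM(b.pages)=268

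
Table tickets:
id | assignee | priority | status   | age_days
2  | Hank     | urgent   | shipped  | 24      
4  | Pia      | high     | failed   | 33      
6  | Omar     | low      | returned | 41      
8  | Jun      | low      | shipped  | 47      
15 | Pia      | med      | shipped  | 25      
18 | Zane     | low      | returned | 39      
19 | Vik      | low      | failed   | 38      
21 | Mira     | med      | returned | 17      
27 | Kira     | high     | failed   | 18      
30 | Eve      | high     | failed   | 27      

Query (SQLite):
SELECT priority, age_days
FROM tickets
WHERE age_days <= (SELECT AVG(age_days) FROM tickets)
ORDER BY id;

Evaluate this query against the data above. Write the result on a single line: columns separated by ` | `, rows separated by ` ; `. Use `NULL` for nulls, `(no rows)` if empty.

Scalar subquery: AVG(age_days) over all tickets rows = 30.9.
Keep rows where age_days <= that value.

urgent | 24 ; med | 25 ; med | 17 ; high | 18 ; high | 27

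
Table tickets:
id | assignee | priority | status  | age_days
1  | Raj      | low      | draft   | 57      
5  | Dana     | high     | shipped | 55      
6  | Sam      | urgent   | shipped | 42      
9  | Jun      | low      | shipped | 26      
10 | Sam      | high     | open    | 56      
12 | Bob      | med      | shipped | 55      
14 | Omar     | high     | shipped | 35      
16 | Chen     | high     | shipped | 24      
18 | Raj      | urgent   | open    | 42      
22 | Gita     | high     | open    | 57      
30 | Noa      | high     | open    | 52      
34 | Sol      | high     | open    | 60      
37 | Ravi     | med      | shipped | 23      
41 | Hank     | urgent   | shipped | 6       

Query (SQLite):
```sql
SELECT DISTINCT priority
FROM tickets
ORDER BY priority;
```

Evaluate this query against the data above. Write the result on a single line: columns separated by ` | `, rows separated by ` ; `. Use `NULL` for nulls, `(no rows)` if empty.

Collect distinct priority values from tickets.

high ; low ; med ; urgent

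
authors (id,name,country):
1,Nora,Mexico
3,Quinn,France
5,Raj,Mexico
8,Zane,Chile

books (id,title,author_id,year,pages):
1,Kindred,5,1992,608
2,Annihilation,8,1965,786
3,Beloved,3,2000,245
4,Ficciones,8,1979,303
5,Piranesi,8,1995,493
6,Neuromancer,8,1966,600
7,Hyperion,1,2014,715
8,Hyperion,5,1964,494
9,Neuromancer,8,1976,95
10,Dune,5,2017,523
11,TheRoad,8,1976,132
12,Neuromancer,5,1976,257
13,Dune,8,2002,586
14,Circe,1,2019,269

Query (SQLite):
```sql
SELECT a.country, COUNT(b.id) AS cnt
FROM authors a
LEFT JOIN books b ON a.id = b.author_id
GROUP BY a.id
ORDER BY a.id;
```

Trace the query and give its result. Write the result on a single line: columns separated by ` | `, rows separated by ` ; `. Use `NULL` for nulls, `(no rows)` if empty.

LEFT JOIN keeps every authors row; unmatched ones get NULL for books columns.
Group by authors.id and compute COUNT(b.id). COUNT(col) of an all-NULL group is 0.
  1: ids {7, 14} → COUNT(b.id)=2
  3: ids {3} → COUNT(b.id)=1
  5: ids {1, 8, 10, 12} → COUNT(b.id)=4
  8: ids {2, 4, 5, 6, 9, 11, 13} → COUNT(b.id)=7

Mexico | 2 ; France | 1 ; Mexico | 4 ; Chile | 7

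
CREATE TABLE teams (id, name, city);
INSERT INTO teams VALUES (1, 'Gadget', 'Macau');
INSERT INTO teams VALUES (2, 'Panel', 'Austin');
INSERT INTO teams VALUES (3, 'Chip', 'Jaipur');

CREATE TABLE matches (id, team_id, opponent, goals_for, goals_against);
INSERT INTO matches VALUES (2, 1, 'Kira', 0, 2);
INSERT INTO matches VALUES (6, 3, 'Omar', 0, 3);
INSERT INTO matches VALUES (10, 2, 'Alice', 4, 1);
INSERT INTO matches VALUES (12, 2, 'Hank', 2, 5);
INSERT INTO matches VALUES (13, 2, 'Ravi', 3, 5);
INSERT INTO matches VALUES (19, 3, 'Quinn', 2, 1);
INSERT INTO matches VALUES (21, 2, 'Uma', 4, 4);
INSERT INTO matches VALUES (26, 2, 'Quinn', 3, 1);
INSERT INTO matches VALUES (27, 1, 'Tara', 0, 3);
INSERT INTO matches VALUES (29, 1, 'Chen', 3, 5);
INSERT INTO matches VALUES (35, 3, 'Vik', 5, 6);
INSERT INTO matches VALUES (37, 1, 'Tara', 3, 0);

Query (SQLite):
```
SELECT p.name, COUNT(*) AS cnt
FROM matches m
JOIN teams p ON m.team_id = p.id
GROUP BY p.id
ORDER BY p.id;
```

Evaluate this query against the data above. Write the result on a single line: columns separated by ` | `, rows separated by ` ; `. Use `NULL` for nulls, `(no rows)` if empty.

Join each matches row to its teams via team_id.
Group joined rows by teams.id; compute COUNT(*) per group.
  1: ids {2, 27, 29, 37} → COUNT(*)=4
  2: ids {10, 12, 13, 21, 26} → COUNT(*)=5
  3: ids {6, 19, 35} → COUNT(*)=3

Gadget | 4 ; Panel | 5 ; Chip | 3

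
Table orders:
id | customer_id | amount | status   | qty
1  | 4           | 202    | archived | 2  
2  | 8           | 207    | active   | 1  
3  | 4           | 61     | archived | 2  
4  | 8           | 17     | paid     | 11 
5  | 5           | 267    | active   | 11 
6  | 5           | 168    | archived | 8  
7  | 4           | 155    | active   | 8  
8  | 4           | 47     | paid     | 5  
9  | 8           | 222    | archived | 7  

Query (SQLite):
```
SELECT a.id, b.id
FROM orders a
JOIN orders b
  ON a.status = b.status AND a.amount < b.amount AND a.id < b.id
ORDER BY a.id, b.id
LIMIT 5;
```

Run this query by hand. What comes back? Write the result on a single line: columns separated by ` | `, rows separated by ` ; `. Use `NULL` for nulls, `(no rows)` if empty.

1 | 9 ; 2 | 5 ; 3 | 6 ; 3 | 9 ; 4 | 8

Pairs (a,b) with same status, a.amount < b.amount, a.id < b.id.
status groups: active:{2,5,7} archived:{1,3,6,9} paid:{4,8}
Ordered by (a.id, b.id); first 5.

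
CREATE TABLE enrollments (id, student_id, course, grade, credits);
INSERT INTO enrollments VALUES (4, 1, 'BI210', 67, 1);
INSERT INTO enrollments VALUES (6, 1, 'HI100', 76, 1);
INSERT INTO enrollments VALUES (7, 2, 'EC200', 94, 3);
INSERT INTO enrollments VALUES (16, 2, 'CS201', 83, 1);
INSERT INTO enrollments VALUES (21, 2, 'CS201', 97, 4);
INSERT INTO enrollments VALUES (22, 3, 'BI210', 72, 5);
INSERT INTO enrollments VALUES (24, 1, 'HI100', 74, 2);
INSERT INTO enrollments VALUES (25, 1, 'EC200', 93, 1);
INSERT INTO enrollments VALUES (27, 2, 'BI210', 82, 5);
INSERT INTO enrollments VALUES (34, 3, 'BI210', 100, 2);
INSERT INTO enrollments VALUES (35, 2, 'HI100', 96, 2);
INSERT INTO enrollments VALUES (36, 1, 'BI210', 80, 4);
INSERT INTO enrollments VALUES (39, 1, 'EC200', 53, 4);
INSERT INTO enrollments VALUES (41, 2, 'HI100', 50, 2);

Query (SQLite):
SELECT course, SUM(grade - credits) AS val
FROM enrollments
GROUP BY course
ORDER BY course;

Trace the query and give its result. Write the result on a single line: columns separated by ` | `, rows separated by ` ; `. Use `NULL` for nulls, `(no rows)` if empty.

BI210 | 384 ; CS201 | 175 ; EC200 | 232 ; HI100 | 289

For each row compute grade - credits.
Group by course; take SUM of the expression per group.
  BI210: ids {4, 22, 27, 34, 36} → SUM(grade - credits)=384
  CS201: ids {16, 21} → SUM(grade - credits)=175
  EC200: ids {7, 25, 39} → SUM(grade - credits)=232
  HI100: ids {6, 24, 35, 41} → SUM(grade - credits)=289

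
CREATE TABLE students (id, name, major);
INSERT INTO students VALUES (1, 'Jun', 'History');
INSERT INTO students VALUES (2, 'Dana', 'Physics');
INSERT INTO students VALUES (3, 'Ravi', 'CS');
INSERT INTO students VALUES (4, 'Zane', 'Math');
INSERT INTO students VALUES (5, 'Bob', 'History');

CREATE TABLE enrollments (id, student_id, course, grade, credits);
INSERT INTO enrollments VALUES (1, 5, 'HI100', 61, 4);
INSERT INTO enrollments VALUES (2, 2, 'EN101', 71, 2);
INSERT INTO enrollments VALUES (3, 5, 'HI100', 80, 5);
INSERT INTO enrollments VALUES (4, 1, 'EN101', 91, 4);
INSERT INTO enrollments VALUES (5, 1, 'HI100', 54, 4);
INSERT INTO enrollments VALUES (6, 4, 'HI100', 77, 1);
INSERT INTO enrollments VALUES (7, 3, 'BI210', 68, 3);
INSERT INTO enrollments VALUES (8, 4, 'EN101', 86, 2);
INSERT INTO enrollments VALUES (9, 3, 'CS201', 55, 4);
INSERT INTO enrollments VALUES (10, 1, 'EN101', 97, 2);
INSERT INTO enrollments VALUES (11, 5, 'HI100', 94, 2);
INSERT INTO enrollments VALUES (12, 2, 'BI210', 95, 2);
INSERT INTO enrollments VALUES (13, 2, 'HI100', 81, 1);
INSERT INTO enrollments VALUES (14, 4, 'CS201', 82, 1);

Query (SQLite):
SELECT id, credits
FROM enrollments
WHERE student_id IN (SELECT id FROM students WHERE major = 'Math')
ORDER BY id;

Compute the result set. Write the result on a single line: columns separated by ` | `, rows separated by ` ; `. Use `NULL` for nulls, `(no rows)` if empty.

Inner query: students.id where major = 'Math'.
Outer: keep enrollments rows whose student_id is in that set.
Inner query → {4}

6 | 1 ; 8 | 2 ; 14 | 1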